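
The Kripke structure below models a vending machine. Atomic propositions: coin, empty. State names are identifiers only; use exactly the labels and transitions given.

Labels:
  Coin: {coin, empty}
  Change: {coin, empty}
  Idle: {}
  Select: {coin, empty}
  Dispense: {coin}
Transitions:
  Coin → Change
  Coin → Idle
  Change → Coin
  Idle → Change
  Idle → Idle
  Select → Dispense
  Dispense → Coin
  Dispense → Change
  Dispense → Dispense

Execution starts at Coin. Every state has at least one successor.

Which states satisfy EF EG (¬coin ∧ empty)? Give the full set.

States satisfying EG (¬coin ∧ empty): ∅.
States satisfying EF EG (¬coin ∧ empty): ∅.

none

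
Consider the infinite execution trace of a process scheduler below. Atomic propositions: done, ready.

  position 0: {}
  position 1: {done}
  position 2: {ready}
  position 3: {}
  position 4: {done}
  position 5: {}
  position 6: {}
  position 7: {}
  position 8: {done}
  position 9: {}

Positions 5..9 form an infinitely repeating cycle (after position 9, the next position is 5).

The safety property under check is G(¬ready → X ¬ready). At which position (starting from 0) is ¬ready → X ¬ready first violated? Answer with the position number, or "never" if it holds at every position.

Check ¬ready → X ¬ready at each position in order: 0 ✓.
At position 1 the labels are {done} and the next position 2 has {ready}, so ¬ready → X ¬ready is false there. This is the first violation.

1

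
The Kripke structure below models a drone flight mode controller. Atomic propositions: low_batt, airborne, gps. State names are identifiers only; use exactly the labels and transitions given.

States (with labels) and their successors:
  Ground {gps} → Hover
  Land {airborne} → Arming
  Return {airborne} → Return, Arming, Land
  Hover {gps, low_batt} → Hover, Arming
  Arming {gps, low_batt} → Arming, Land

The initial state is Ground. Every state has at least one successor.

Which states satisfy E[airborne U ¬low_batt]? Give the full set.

{Ground, Land, Return}

States satisfying airborne: {Land, Return}.
States satisfying ¬low_batt: {Ground, Land, Return}.
States satisfying E[airborne U ¬low_batt]: {Ground, Land, Return}.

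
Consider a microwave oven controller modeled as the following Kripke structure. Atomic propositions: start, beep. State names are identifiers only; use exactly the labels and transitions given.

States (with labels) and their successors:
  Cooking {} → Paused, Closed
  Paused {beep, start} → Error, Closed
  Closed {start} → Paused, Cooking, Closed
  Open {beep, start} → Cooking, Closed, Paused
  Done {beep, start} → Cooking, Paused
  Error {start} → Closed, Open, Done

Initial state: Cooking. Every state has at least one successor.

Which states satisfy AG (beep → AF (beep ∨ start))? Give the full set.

{Cooking, Paused, Closed, Open, Done, Error}

States satisfying beep → AF (beep ∨ start): {Cooking, Paused, Closed, Open, Done, Error}.
States satisfying AG (beep → AF (beep ∨ start)): {Cooking, Paused, Closed, Open, Done, Error}.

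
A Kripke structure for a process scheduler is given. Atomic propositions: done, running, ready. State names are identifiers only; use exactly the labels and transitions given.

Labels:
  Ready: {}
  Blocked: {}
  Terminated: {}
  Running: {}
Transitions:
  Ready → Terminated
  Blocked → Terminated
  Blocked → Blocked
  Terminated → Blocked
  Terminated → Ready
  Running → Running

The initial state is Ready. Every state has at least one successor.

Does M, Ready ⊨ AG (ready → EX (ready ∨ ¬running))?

States satisfying ready → EX (ready ∨ ¬running): {Ready, Blocked, Terminated, Running}.
States satisfying AG (ready → EX (ready ∨ ¬running)): {Ready, Blocked, Terminated, Running}.
Every state reachable from Ready satisfies ready → EX (ready ∨ ¬running).
Ready ∈ Sat(AG (ready → EX (ready ∨ ¬running))).

Yes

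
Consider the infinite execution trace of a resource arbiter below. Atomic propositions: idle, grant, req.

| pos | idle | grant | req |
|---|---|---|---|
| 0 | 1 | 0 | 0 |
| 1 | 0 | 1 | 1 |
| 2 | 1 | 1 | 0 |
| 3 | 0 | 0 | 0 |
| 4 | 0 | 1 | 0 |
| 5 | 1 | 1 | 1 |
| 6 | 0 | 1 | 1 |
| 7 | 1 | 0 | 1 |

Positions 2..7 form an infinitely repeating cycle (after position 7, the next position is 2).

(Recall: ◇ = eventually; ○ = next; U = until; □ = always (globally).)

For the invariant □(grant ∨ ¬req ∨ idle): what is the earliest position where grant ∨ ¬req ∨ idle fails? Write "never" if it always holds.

never

grant ∨ ¬req ∨ idle holds at every position 0..7, and those are all the positions the trace ever visits, so the invariant □(grant ∨ ¬req ∨ idle) is never violated.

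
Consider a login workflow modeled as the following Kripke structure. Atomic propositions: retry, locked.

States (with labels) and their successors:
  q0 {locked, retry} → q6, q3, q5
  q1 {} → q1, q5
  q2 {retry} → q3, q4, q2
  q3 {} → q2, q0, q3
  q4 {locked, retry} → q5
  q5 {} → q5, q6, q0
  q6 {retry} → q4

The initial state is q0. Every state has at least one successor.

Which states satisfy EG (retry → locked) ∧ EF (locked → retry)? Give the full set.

States satisfying retry → locked: {q0, q1, q3, q4, q5}.
States satisfying EG (retry → locked): {q0, q1, q3, q4, q5}.
States satisfying locked → retry: {q0, q1, q2, q3, q4, q5, q6}.
States satisfying EF (locked → retry): {q0, q1, q2, q3, q4, q5, q6}.
States satisfying EG (retry → locked) ∧ EF (locked → retry): {q0, q1, q3, q4, q5}.

{q0, q1, q3, q4, q5}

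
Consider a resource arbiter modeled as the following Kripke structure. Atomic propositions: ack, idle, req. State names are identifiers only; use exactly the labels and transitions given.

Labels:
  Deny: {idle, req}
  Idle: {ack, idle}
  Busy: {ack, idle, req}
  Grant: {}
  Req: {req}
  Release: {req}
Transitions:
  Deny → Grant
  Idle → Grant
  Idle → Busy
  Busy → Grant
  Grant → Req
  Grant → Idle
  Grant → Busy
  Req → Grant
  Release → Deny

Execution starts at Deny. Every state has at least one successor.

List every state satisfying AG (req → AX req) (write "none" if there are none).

none

States satisfying req → AX req: {Idle, Grant, Release}.
States satisfying AG (req → AX req): ∅.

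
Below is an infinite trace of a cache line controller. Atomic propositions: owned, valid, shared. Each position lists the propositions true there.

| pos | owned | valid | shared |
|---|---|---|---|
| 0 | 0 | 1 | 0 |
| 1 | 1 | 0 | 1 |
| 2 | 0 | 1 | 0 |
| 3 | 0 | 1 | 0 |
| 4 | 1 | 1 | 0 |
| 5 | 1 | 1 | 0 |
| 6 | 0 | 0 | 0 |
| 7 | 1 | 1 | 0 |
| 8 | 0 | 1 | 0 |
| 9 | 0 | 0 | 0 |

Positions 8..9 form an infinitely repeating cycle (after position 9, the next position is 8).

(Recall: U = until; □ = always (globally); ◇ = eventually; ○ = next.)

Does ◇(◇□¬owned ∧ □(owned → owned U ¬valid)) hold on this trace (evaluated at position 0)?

◇□¬owned ∧ □(owned → owned U ¬valid) holds at position 8, which is reachable from 0, so ◇(◇□¬owned ∧ □(owned → owned U ¬valid)) holds.

Yes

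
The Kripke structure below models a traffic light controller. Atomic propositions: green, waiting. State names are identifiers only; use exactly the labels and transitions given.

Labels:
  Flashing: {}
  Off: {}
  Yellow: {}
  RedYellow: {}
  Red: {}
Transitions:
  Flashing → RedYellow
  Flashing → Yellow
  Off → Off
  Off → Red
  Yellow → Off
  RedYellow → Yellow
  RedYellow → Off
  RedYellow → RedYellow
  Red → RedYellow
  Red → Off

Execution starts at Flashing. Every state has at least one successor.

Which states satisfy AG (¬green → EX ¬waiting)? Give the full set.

{Flashing, Off, Yellow, RedYellow, Red}

States satisfying ¬green → EX ¬waiting: {Flashing, Off, Yellow, RedYellow, Red}.
States satisfying AG (¬green → EX ¬waiting): {Flashing, Off, Yellow, RedYellow, Red}.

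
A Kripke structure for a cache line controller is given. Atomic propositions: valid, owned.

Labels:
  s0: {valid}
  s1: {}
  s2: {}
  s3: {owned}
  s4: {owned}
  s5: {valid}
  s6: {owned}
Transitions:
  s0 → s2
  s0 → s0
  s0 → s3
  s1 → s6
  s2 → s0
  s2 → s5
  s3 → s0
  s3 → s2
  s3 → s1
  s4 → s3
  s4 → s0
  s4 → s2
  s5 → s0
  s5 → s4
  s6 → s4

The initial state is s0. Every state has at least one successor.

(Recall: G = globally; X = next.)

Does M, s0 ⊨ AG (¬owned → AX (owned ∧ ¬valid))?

States satisfying ¬owned → AX (owned ∧ ¬valid): {s1, s3, s4, s6}.
States satisfying AG (¬owned → AX (owned ∧ ¬valid)): ∅.
s0 is reachable from s0 and violates ¬owned → AX (owned ∧ ¬valid), so AG fails at s0.
s0 ∉ Sat(AG (¬owned → AX (owned ∧ ¬valid))).

Violated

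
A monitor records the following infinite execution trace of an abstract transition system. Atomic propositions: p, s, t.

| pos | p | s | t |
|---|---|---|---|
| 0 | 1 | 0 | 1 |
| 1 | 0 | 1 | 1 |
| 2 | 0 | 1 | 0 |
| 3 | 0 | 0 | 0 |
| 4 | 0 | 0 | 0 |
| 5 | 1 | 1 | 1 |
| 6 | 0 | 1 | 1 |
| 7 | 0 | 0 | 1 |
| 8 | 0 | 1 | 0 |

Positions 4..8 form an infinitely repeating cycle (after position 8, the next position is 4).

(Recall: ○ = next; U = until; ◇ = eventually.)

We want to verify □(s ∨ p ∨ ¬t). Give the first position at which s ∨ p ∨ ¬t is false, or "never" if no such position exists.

Check s ∨ p ∨ ¬t at each position in order: 0 ✓, 1 ✓, 2 ✓, 3 ✓, 4 ✓, 5 ✓, 6 ✓.
At position 7 the labels are {t}, so s ∨ p ∨ ¬t is false there. This is the first violation.

7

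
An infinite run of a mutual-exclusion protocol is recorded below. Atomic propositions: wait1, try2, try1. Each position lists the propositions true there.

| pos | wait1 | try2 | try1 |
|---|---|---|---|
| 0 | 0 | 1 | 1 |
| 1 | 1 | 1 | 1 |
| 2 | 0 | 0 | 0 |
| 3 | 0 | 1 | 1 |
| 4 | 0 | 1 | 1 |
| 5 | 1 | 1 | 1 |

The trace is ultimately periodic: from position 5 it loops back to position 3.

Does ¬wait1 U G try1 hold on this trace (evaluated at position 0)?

Walking from position 0: at position 1, G try1 has not yet held and ¬wait1 fails, so ¬wait1 U G try1 is false.

Violated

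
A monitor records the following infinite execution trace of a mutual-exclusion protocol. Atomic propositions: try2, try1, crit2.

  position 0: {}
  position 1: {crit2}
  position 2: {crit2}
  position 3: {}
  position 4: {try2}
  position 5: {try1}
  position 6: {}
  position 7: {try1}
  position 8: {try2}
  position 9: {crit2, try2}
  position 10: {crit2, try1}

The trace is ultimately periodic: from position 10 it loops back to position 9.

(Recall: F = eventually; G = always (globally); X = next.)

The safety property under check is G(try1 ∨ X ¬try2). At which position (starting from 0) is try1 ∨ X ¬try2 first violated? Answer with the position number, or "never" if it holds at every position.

Check try1 ∨ X ¬try2 at each position in order: 0 ✓, 1 ✓, 2 ✓.
At position 3 the labels are {} and the next position 4 has {try2}, so try1 ∨ X ¬try2 is false there. This is the first violation.

3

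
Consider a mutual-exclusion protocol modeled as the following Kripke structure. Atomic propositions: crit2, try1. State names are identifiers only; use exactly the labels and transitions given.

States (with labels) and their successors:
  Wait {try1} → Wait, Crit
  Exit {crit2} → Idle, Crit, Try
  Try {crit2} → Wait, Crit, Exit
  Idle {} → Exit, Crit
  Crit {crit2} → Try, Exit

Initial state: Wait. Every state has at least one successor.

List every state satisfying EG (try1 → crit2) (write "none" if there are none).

States satisfying try1 → crit2: {Exit, Try, Idle, Crit}.
States satisfying EG (try1 → crit2): {Exit, Try, Idle, Crit}.

{Exit, Try, Idle, Crit}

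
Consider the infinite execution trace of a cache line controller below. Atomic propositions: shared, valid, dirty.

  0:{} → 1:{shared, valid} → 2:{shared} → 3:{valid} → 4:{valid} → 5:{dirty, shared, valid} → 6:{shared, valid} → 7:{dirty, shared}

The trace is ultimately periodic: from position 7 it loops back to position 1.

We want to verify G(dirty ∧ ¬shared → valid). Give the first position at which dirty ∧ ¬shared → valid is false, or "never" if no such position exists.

never

dirty ∧ ¬shared → valid holds at every position 0..7, and those are all the positions the trace ever visits, so the invariant G(dirty ∧ ¬shared → valid) is never violated.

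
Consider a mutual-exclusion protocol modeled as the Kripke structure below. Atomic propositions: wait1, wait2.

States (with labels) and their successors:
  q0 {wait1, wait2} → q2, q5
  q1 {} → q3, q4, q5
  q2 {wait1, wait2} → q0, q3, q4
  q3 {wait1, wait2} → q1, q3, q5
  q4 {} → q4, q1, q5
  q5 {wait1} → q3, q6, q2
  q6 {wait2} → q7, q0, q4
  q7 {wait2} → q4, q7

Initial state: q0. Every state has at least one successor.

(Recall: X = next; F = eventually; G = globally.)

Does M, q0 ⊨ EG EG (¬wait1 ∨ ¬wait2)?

No

States satisfying EG (¬wait1 ∨ ¬wait2): {q1, q4, q5, q6, q7}.
States satisfying EG EG (¬wait1 ∨ ¬wait2): {q1, q4, q5, q6, q7}.
No suitable path/successor from q0 witnesses the formula.
q0 ∉ Sat(EG EG (¬wait1 ∨ ¬wait2)).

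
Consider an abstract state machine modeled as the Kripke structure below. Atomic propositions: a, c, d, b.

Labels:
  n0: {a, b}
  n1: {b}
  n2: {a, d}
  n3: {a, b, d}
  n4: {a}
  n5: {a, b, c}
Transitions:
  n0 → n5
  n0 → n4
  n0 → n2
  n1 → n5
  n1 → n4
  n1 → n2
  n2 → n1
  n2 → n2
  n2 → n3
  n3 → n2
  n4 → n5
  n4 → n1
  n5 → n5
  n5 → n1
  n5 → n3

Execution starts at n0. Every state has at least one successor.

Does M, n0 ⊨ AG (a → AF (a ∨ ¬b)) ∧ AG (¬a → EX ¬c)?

Yes

States satisfying a → AF (a ∨ ¬b): {n0, n1, n2, n3, n4, n5}.
States satisfying AG (a → AF (a ∨ ¬b)): {n0, n1, n2, n3, n4, n5}.
States satisfying ¬a → EX ¬c: {n0, n1, n2, n3, n4, n5}.
States satisfying AG (¬a → EX ¬c): {n0, n1, n2, n3, n4, n5}.
States satisfying AG (a → AF (a ∨ ¬b)) ∧ AG (¬a → EX ¬c): {n0, n1, n2, n3, n4, n5}.
n0 ∈ Sat(AG (a → AF (a ∨ ¬b)) ∧ AG (¬a → EX ¬c)).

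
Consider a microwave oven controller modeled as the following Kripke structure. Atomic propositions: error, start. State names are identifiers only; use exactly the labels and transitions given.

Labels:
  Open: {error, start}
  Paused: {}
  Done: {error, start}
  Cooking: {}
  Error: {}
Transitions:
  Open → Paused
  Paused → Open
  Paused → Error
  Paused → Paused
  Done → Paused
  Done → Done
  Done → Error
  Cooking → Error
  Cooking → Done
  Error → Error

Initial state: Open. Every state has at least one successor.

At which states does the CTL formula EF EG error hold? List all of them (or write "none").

States satisfying EG error: {Done}.
States satisfying EF EG error: {Done, Cooking}.

{Done, Cooking}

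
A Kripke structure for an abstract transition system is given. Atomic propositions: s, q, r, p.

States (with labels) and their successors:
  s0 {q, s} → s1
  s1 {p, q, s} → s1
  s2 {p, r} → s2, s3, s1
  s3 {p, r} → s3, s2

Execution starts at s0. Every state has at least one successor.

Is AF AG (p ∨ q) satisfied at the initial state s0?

Satisfied

States satisfying AG (p ∨ q): {s0, s1, s2, s3}.
States satisfying AF AG (p ∨ q): {s0, s1, s2, s3}.
s0 ∈ Sat(AF AG (p ∨ q)).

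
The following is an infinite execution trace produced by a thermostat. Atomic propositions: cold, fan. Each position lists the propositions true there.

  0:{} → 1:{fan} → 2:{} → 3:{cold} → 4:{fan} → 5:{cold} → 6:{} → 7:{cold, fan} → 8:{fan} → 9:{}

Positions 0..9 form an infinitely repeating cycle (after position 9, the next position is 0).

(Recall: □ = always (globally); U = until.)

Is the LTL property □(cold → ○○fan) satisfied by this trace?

cold → ○○fan must hold at every position from 0 onward. It fails at position 3, so □(cold → ○○fan) is false.
Positions where cold holds: 3, 5, 7.
Check ○○fan at each: 3→fails, 5→ok, 7→fails.

Violated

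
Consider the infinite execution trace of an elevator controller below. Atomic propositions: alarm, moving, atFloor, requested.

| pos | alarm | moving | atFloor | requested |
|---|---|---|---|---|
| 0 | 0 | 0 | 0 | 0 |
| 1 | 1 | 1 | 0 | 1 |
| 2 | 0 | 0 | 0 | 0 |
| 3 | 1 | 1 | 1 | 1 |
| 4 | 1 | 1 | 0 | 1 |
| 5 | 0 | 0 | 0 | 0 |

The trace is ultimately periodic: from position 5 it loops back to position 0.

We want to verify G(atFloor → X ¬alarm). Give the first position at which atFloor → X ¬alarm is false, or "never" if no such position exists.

Check atFloor → X ¬alarm at each position in order: 0 ✓, 1 ✓, 2 ✓.
At position 3 the labels are {alarm, atFloor, moving, requested} and the next position 4 has {alarm, moving, requested}, so atFloor → X ¬alarm is false there. This is the first violation.

3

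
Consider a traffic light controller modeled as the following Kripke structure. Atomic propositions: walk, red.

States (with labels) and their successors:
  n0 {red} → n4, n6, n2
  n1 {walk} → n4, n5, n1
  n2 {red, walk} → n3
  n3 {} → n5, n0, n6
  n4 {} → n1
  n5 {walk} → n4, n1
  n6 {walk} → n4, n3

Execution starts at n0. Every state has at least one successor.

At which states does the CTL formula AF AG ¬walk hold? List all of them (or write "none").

States satisfying AG ¬walk: ∅.
States satisfying AF AG ¬walk: ∅.

none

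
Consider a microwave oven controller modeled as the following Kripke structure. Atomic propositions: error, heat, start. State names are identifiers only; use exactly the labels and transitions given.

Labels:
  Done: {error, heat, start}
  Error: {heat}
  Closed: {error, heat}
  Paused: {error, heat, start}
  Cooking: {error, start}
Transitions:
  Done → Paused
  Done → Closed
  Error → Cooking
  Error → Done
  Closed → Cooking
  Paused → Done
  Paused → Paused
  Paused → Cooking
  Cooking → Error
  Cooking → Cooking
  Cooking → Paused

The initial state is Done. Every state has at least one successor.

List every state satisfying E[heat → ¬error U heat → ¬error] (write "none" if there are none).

{Error, Cooking}

States satisfying heat → ¬error: {Error, Cooking}.
States satisfying E[heat → ¬error U heat → ¬error]: {Error, Cooking}.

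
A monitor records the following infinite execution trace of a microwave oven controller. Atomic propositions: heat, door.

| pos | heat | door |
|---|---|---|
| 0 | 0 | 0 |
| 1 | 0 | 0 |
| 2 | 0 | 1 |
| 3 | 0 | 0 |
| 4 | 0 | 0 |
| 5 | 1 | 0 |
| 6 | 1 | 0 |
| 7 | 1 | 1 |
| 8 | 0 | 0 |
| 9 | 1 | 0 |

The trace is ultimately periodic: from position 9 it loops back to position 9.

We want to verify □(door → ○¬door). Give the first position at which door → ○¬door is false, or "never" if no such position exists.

never

door → ○¬door holds at every position 0..9, and those are all the positions the trace ever visits, so the invariant □(door → ○¬door) is never violated.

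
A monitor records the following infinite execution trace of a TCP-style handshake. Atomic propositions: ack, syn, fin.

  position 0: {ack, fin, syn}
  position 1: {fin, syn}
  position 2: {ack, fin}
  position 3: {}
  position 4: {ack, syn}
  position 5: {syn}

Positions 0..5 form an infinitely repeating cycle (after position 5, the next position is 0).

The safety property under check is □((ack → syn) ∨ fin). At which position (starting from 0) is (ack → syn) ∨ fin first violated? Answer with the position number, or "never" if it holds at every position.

never

(ack → syn) ∨ fin holds at every position 0..5, and those are all the positions the trace ever visits, so the invariant □((ack → syn) ∨ fin) is never violated.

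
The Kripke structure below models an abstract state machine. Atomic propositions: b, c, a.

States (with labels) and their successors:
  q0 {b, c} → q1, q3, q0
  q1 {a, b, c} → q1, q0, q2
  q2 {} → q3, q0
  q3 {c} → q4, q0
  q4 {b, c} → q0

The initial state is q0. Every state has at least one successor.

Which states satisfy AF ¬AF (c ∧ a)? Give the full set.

States satisfying ¬AF (c ∧ a): {q0, q2, q3, q4}.
States satisfying AF ¬AF (c ∧ a): {q0, q2, q3, q4}.

{q0, q2, q3, q4}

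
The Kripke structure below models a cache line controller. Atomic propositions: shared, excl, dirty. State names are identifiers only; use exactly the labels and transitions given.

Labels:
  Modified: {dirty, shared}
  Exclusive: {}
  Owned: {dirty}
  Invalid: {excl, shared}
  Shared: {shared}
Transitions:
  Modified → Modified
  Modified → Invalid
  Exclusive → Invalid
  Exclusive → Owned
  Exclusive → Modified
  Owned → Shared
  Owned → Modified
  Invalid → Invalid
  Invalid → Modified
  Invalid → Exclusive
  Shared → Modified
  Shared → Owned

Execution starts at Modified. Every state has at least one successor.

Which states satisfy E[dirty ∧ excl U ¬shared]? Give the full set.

{Exclusive, Owned}

States satisfying dirty ∧ excl: ∅.
States satisfying ¬shared: {Exclusive, Owned}.
States satisfying E[dirty ∧ excl U ¬shared]: {Exclusive, Owned}.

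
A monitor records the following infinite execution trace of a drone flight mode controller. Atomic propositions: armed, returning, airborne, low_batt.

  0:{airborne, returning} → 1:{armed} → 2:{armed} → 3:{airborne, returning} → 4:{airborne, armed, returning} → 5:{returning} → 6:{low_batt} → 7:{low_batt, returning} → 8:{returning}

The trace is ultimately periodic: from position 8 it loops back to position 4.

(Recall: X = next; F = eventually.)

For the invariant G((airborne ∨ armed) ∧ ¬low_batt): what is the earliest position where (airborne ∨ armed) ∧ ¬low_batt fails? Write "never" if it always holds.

Check (airborne ∨ armed) ∧ ¬low_batt at each position in order: 0 ✓, 1 ✓, 2 ✓, 3 ✓, 4 ✓.
At position 5 the labels are {returning}, so (airborne ∨ armed) ∧ ¬low_batt is false there. This is the first violation.

5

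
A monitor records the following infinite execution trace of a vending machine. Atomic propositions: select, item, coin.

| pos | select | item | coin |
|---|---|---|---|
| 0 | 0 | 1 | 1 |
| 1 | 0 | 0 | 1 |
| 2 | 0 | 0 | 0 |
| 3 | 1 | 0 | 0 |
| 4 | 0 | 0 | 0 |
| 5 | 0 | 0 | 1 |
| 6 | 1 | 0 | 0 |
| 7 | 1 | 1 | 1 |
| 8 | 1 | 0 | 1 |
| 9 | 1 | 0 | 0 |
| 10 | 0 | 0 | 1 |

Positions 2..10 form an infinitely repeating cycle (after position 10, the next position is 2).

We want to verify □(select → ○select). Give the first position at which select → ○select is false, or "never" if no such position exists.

3

Check select → ○select at each position in order: 0 ✓, 1 ✓, 2 ✓.
At position 3 the labels are {select} and the next position 4 has {}, so select → ○select is false there. This is the first violation.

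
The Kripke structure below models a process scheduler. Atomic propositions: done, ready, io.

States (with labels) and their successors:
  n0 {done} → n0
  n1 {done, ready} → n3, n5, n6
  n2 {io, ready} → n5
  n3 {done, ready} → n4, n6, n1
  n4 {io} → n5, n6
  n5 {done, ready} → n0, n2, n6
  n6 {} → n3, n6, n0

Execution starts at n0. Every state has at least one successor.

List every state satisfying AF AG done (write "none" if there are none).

{n0}

States satisfying AG done: {n0}.
States satisfying AF AG done: {n0}.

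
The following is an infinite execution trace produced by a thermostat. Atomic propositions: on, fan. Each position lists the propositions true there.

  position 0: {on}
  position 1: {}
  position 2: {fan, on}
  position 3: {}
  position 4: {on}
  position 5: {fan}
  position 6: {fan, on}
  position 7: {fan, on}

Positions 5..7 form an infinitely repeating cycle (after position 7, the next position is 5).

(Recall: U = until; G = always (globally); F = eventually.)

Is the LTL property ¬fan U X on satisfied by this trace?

Walking from position 0: X on first holds at position 1, and ¬fan holds at every earlier position along the way, so ¬fan U X on holds.

Yes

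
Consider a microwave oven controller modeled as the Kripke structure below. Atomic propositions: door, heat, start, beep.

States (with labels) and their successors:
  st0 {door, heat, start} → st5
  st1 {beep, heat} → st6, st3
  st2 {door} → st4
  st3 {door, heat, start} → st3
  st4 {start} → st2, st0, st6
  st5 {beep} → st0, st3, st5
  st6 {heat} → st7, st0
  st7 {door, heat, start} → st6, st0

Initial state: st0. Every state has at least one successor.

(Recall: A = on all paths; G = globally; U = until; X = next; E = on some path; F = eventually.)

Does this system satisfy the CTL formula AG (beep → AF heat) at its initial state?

No

States satisfying beep → AF heat: {st0, st1, st2, st3, st4, st6, st7}.
States satisfying AG (beep → AF heat): {st3}.
st5 is reachable from st0 and violates beep → AF heat, so AG fails at st0.
st0 ∉ Sat(AG (beep → AF heat)).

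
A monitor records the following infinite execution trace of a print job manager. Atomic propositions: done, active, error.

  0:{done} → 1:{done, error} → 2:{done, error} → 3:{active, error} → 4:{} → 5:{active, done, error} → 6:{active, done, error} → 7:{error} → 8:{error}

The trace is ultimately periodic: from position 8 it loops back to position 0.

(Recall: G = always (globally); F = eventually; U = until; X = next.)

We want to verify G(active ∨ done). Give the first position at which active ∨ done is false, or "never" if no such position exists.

Check active ∨ done at each position in order: 0 ✓, 1 ✓, 2 ✓, 3 ✓.
At position 4 the labels are {}, so active ∨ done is false there. This is the first violation.

4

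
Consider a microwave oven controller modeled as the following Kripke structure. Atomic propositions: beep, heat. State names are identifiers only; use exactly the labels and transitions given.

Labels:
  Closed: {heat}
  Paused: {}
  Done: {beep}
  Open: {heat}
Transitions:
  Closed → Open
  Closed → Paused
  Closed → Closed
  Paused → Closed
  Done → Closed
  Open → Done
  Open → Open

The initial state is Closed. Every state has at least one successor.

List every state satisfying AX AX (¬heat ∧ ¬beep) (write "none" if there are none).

none

States satisfying AX (¬heat ∧ ¬beep): ∅.
States satisfying AX AX (¬heat ∧ ¬beep): ∅.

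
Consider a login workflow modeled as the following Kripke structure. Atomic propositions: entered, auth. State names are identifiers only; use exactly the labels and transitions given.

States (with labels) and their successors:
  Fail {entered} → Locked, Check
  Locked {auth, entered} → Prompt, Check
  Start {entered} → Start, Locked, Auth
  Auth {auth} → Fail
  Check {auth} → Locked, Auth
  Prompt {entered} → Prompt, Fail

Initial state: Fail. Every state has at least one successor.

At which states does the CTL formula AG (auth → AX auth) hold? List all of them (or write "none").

none

States satisfying auth → AX auth: {Fail, Start, Check, Prompt}.
States satisfying AG (auth → AX auth): ∅.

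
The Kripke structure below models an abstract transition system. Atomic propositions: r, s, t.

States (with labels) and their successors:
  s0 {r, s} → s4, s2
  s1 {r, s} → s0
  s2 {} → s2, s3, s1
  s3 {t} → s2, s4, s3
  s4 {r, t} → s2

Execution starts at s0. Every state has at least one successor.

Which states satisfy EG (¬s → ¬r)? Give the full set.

States satisfying ¬s → ¬r: {s0, s1, s2, s3}.
States satisfying EG (¬s → ¬r): {s0, s1, s2, s3}.

{s0, s1, s2, s3}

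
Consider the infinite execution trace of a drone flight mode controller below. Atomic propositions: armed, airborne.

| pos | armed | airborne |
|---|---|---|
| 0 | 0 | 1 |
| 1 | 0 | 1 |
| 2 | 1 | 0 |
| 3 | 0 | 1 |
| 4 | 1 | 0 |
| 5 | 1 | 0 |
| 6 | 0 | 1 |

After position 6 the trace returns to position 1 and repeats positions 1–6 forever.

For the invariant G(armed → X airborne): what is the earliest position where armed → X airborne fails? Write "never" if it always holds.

4

Check armed → X airborne at each position in order: 0 ✓, 1 ✓, 2 ✓, 3 ✓.
At position 4 the labels are {armed} and the next position 5 has {armed}, so armed → X airborne is false there. This is the first violation.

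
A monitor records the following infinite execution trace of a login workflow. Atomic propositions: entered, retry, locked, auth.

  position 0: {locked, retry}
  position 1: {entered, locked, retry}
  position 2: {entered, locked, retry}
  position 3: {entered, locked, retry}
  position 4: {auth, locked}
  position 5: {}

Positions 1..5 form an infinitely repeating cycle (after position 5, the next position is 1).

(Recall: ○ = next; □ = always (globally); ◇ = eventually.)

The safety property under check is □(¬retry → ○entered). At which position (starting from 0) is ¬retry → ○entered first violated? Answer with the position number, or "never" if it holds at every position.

Check ¬retry → ○entered at each position in order: 0 ✓, 1 ✓, 2 ✓, 3 ✓.
At position 4 the labels are {auth, locked} and the next position 5 has {}, so ¬retry → ○entered is false there. This is the first violation.

4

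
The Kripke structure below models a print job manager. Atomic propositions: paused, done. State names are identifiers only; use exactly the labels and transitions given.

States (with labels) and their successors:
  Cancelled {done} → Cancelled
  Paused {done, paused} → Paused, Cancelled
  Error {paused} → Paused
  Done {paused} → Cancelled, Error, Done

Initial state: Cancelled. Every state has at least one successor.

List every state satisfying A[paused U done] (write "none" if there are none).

States satisfying paused: {Paused, Error, Done}.
States satisfying done: {Cancelled, Paused}.
States satisfying A[paused U done]: {Cancelled, Paused, Error}.

{Cancelled, Paused, Error}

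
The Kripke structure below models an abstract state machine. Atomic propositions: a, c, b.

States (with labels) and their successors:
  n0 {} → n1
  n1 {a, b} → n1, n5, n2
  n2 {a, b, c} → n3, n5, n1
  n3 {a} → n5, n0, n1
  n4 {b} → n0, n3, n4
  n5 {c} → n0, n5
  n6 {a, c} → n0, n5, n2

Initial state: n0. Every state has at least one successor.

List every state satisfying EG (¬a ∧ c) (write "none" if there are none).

States satisfying ¬a ∧ c: {n5}.
States satisfying EG (¬a ∧ c): {n5}.

{n5}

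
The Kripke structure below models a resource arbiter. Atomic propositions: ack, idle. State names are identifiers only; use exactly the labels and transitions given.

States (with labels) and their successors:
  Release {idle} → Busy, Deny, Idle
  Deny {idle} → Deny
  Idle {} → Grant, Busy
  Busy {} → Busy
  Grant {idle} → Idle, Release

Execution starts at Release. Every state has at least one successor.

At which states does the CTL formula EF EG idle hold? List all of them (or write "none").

States satisfying EG idle: {Release, Deny, Grant}.
States satisfying EF EG idle: {Release, Deny, Idle, Grant}.

{Release, Deny, Idle, Grant}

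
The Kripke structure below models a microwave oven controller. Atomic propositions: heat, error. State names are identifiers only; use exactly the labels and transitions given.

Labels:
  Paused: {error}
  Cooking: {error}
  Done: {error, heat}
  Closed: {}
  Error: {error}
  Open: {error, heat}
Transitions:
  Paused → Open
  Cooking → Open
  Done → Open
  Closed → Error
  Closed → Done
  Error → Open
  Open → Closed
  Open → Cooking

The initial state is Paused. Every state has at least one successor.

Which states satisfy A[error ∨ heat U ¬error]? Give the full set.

States satisfying error ∨ heat: {Paused, Cooking, Done, Error, Open}.
States satisfying ¬error: {Closed}.
States satisfying A[error ∨ heat U ¬error]: {Closed}.

{Closed}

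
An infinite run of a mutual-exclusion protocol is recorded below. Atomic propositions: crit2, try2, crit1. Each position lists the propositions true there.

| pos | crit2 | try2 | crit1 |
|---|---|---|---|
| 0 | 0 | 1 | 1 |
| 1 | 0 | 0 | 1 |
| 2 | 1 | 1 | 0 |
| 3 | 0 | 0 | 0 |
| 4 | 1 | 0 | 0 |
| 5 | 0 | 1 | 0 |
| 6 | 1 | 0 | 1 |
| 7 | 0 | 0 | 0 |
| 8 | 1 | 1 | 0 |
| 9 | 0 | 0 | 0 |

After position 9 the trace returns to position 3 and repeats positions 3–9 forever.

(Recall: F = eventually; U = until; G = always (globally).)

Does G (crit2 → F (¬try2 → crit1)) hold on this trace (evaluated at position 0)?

crit2 → F (¬try2 → crit1) holds at every position 0..9, and those are all positions ever visited, so G (crit2 → F (¬try2 → crit1)) holds.
Positions where crit2 holds: 2, 4, 6, 8.
Check F (¬try2 → crit1) at each: 2→ok, 4→ok, 6→ok, 8→ok.

Satisfied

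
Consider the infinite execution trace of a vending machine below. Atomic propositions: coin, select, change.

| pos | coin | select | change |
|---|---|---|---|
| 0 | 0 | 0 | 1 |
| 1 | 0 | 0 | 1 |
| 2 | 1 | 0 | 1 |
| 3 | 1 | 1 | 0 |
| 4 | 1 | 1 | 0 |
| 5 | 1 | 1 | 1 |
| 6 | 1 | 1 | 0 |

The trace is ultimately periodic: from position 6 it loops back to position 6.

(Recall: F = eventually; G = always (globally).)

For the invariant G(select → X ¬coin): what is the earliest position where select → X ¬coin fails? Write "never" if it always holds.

Check select → X ¬coin at each position in order: 0 ✓, 1 ✓, 2 ✓.
At position 3 the labels are {coin, select} and the next position 4 has {coin, select}, so select → X ¬coin is false there. This is the first violation.

3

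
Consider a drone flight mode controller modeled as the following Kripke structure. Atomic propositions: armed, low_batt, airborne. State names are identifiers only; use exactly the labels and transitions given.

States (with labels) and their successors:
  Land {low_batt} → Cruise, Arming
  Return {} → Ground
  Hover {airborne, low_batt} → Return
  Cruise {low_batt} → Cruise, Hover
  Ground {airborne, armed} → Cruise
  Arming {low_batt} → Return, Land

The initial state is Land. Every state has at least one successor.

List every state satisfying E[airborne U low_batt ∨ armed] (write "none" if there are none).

States satisfying airborne: {Hover, Ground}.
States satisfying low_batt ∨ armed: {Land, Hover, Cruise, Ground, Arming}.
States satisfying E[airborne U low_batt ∨ armed]: {Land, Hover, Cruise, Ground, Arming}.

{Land, Hover, Cruise, Ground, Arming}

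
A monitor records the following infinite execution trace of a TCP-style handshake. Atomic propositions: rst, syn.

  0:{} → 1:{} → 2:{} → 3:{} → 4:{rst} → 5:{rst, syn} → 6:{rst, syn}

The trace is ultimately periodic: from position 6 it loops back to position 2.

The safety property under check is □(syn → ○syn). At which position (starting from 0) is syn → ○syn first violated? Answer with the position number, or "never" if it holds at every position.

6

Check syn → ○syn at each position in order: 0 ✓, 1 ✓, 2 ✓, 3 ✓, 4 ✓, 5 ✓.
At position 6 the labels are {rst, syn} and the next position 2 has {}, so syn → ○syn is false there. This is the first violation.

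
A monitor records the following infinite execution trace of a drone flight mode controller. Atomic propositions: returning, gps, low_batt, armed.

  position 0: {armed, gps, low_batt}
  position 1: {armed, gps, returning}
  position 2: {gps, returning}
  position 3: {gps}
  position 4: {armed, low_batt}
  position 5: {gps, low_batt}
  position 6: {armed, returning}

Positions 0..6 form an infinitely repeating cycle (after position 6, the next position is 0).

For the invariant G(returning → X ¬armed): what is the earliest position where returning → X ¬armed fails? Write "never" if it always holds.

6

Check returning → X ¬armed at each position in order: 0 ✓, 1 ✓, 2 ✓, 3 ✓, 4 ✓, 5 ✓.
At position 6 the labels are {armed, returning} and the next position 0 has {armed, gps, low_batt}, so returning → X ¬armed is false there. This is the first violation.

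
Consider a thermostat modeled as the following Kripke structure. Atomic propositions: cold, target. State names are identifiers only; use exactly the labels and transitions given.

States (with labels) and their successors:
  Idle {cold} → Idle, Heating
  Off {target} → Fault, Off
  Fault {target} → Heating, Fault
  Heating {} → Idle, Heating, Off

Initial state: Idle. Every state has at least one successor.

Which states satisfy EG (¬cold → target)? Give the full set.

States satisfying ¬cold → target: {Idle, Off, Fault}.
States satisfying EG (¬cold → target): {Idle, Off, Fault}.

{Idle, Off, Fault}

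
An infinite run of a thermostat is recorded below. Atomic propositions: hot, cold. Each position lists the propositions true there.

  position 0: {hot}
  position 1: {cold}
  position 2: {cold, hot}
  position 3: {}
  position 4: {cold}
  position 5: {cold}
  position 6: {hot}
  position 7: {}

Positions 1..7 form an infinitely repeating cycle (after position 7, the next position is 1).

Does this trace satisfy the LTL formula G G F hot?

Holds

G F hot holds at every position 0..7, and those are all positions ever visited, so G G F hot holds.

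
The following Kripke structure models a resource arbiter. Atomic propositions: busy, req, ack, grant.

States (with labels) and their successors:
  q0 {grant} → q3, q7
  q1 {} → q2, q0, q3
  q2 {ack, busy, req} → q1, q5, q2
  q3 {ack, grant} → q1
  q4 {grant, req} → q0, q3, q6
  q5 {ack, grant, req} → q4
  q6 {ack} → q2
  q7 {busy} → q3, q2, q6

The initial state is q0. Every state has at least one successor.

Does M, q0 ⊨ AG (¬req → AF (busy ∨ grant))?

States satisfying ¬req → AF (busy ∨ grant): {q0, q1, q2, q3, q4, q5, q6, q7}.
States satisfying AG (¬req → AF (busy ∨ grant)): {q0, q1, q2, q3, q4, q5, q6, q7}.
Every state reachable from q0 satisfies ¬req → AF (busy ∨ grant).
q0 ∈ Sat(AG (¬req → AF (busy ∨ grant))).

Satisfied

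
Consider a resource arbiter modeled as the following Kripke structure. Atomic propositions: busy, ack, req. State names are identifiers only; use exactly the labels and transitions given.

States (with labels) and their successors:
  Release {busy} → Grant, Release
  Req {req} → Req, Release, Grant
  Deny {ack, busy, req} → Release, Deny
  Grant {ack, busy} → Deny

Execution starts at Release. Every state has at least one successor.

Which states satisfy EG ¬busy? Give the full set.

{Req}

States satisfying ¬busy: {Req}.
States satisfying EG ¬busy: {Req}.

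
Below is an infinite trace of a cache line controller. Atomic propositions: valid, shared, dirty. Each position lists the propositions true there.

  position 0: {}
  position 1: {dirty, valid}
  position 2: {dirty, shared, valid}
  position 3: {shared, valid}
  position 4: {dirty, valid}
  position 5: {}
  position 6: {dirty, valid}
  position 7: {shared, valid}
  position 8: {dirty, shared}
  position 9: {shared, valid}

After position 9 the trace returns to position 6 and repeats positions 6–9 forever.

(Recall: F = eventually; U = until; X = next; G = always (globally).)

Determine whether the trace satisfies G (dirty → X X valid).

dirty → X X valid must hold at every position from 0 onward. It fails at position 6, so G (dirty → X X valid) is false.
Positions where dirty holds: 1, 2, 4, 6, 8.
Check X X valid at each: 1→ok, 2→ok, 4→ok, 6→fails, 8→ok.

Violated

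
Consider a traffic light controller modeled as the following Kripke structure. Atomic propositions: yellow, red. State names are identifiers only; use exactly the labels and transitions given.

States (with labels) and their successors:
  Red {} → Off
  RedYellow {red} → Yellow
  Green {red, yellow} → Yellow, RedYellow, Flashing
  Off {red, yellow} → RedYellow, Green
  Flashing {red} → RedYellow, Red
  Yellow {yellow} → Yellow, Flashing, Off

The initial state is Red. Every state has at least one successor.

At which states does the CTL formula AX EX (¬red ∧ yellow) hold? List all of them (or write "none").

{RedYellow, Off}

States satisfying EX (¬red ∧ yellow): {RedYellow, Green, Yellow}.
States satisfying AX EX (¬red ∧ yellow): {RedYellow, Off}.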